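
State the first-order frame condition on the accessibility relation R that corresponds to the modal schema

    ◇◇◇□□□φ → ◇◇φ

∀x ∀y (xR³y → ∃w (yR³w ∧ xR²w))

This is a Sahlqvist (Geach-type) schema ◇^3□^3φ → □^0◇^2φ.
First-order correspondent: ∀x ∀y (xR³y → ∃w (yR³w ∧ xR²w)).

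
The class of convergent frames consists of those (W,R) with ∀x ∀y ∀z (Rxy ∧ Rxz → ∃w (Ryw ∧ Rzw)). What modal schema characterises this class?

This is convergence; the standard corresponding axiom is .2: ◇□p → □◇p.
Suppose ◇□p→□◇p is valid. Take Rxy, Rxz and set V(p)={w : Ryw}. Then □p at y so ◇□p at x, so □◇p at x, so ◇p at z, giving w with Rzw and Ryw.

◇□p → □◇p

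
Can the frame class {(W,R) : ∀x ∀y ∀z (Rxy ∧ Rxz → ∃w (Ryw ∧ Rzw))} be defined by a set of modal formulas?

Yes, by ◇□q → □◇q

The condition is convergence. A defining modal formula is ◇□q → □◇q.
Suppose ◇□q→□◇q is valid. Take Rxy, Rxz and set V(q)={w : Ryw}. Then □q at y so ◇□q at x, so □◇q at x, so ◇q at z, giving w with Rzw and Ryw.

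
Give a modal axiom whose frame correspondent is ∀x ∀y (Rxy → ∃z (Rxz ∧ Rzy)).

□□ψ → □ψ

The condition is density. The C4 schema □□ψ → □ψ defines it.
Suppose □□ψ→□ψ is valid. Take Rxy and set V(ψ)={w : xR²w}. Then □□ψ at x, so □ψ at x, so ψ at y, i.e. ∃z(Rxz∧Rzy).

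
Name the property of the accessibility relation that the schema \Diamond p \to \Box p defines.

This schema is the CD axiom.
It corresponds to partial functionality: \forall x \forall y \forall z (Rxy \wedge Rxz \to y = z).

partial functionality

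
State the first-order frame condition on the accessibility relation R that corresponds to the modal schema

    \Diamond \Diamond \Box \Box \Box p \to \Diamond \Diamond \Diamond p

\forall x \forall y (x R^2 y \to \exists w (y R^3 w \wedge x R^3 w))

This is a Sahlqvist (Geach-type) schema ◇^2□^3p → □^0◇^3p.
Minimal-valuation argument: fix x; take any y with xR^2y and any z with xR^0z. Set V(p) to the set of worlds R-reachable from y in exactly 3 steps. Then □^3p holds at y, so the antecedent holds at x; validity forces ◇^3p at z, giving a w with zR^3w and yR^3w.
First-order correspondent: \forall x \forall y (x R^2 y \to \exists w (y R^3 w \wedge x R^3 w)).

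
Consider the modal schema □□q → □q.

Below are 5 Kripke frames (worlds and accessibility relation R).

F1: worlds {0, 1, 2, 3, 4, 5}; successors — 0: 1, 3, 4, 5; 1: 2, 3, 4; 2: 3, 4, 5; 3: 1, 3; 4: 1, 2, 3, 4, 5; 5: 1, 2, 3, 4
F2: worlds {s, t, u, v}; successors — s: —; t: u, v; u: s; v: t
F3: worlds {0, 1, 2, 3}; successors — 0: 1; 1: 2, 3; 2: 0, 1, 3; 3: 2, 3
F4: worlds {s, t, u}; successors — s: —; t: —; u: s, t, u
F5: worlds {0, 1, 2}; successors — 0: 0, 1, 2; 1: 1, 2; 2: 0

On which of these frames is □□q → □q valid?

F1, F4, F5

This is the axiom for density; its first-order frame correspondent is ∀x ∀y (Rxy → ∃z (Rxz ∧ Rzy)).
F1: holds.
F2: fails — Rus but no z with Ruz and Rzs.
F3: fails — R01 but no z with R0z and Rz1.
F4: holds.
F5: holds.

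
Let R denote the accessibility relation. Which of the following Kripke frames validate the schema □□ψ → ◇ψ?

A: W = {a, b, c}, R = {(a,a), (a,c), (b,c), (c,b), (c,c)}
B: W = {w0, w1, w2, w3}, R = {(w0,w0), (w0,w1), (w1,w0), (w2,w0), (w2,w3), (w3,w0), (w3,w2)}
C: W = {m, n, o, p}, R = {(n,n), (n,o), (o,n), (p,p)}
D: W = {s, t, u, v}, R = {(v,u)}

A, B

The schema corresponds to a generalized confluence (Geach) condition: ∀x ∃w (xR²w ∧ xRw).
A: ✓.
B: ✓.
C: fails — at m but no w with mR²w and mRw.
D: fails — at s but no w with sR²w and sRw.
Valid on: A, B.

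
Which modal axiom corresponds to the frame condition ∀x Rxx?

□q → q

A defining formula is □q → q (the T axiom).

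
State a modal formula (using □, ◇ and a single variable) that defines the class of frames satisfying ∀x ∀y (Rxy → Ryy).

□(□ψ → ψ)

A defining formula is □(□ψ → ψ) (the T□ axiom).
Suppose □(□ψ→ψ) is valid. Take Rxy and set V(ψ)={w : Ryw}. Then at y, □ψ holds; since □(□ψ→ψ) at x, □ψ→ψ at y, so ψ at y, i.e. Ryy.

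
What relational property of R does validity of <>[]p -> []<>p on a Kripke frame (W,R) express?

Suppose ◇□p→□◇p is valid. Take Rxy, Rxz and set V(p)={w : Ryw}. Then □p at y so ◇□p at x, so □◇p at x, so ◇p at z, giving w with Rzw and Ryw.

convergence: forall x forall y forall z (Rxy & Rxz -> exists w (Ryw & Rzw))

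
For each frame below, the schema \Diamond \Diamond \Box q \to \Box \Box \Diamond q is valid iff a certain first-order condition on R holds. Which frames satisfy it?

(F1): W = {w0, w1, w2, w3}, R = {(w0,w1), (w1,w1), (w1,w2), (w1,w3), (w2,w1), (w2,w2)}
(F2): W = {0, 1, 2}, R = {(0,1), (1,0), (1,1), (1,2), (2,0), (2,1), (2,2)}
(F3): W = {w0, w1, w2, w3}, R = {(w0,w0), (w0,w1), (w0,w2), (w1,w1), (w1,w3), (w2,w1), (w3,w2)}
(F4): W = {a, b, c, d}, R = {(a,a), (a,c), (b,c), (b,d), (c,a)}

This is the axiom for a generalized confluence (Geach) condition; its first-order frame correspondent is \forall x \forall y \forall z ((x R^2 y \wedge x R^2 z) \to \exists w (yRw \wedge zRw)).
(F1): fails — w0R²w1, w0R²w3 but no w with w1Rw and w3Rw.
(F2): ✓.
(F3): fails — w0R²w1, w0R²w3 but no w with w1Rw and w3Rw.
(F4): ✓.

(F2), (F4)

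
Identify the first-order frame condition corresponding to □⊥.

□⊥ is valid iff no world has any successor (otherwise □⊥ fails at any world with one).
Conversely, on a frame with emptiness of R the schema holds at every world under every valuation.
So the correspondent is emptiness of R.

emptiness of R: ∀x ∀y ¬Rxy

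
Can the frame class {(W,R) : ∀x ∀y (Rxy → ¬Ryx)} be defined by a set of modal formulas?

Not definable by any modal formula

Modal frame validity is preserved under surjective bounded morphisms.
The 4-cycle (worlds s,t,u,v with s→t→u→v→s) is asymmetric. Mapping every world to a single reflexive point • is a surjective bounded morphism, and the reflexive point is not asymmetric (R•• but asymmetry requires ¬R••).
So the class is not modally definable.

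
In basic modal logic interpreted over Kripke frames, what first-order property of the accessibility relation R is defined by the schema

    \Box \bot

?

□⊥ is valid iff no world has any successor (otherwise □⊥ fails at any world with one).
Conversely, any frame satisfying \forall x \forall y \neg Rxy validates the schema.
So the correspondent is emptiness of R.

emptiness of R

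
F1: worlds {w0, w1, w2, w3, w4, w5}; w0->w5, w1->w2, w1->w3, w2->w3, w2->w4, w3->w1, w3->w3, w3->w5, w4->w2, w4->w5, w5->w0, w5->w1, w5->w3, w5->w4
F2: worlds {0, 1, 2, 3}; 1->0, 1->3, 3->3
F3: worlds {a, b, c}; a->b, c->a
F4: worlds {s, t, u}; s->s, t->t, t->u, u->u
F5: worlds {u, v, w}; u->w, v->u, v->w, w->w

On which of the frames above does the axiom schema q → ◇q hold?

F4

The schema corresponds to reflexivity: ∀x Rxx.
F1: fails — world w0 does not see itself.
F2: fails — world 0 does not see itself.
F3: fails — world a does not see itself.
F4: holds.
F5: fails — world u does not see itself.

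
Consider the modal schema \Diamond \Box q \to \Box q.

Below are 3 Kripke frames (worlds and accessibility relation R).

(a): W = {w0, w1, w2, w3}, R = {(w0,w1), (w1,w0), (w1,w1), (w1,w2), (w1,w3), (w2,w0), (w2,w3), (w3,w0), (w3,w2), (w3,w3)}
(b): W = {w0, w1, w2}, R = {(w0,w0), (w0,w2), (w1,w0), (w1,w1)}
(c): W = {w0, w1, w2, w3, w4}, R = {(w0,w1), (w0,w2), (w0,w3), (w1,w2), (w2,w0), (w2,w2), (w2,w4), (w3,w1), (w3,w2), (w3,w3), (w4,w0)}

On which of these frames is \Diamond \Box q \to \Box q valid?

The schema corresponds to the Euclidean property: \forall x \forall y \forall z (Rxy \wedge Rxz \to Ryz).
(a): fails — Rw1w2 and Rw1w2 but not Rw2w2.
(b): fails — Rw0w2 and Rw0w2 but not Rw2w2.
(c): fails — Rw0w1 and Rw0w1 but not Rw1w1.
Valid on no frame.

none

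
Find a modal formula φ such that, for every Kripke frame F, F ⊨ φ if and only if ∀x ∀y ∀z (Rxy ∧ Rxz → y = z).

◇q → □q

This is partial functionality; the standard corresponding axiom is CD: ◇q → □q.
Suppose ◇q→□q is valid. Take Rxy, Rxz and set V(q)={y}. Then ◇q at x, so □q at x, so q at z, i.e. z=y.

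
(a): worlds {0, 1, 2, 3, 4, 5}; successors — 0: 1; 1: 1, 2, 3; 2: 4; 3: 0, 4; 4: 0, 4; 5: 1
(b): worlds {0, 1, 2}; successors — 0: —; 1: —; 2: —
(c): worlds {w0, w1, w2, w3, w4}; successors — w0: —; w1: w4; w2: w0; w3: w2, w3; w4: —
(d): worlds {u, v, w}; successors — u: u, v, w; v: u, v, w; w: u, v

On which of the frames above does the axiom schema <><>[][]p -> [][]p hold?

The schema corresponds to a generalized confluence (Geach) condition: forall x forall y forall z ((x R^2 y & x R^2 z) -> exists w (y R^2 w & z = w)).
(a): fails — 0R²2, 0R²1 but no w with 2R²w and 1=w.
(b): condition met.
(c): fails — w3R²w0, w3R²w0 but no w with w0R²w and w0=w.
(d): condition met.

(b), (d)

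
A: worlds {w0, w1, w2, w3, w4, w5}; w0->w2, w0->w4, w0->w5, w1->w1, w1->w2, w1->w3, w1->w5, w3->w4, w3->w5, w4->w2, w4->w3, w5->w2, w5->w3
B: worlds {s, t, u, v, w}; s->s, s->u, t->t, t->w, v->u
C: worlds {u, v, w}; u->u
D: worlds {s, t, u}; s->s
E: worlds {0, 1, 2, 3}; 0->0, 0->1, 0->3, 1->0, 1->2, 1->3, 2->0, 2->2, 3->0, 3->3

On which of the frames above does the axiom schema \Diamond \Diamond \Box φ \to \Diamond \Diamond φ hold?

This is the axiom for a generalized confluence (Geach) condition; its first-order frame correspondent is \forall x \forall y (x R^2 y \to \exists w (yRw \wedge x R^2 w)).
A: fails — w0R²w2 but no w with w2Rw and w0R²w.
B: fails — sR²u but no w* with uRw* and sR²w*.
C: ✓.
D: ✓.
E: ✓.

C, D, E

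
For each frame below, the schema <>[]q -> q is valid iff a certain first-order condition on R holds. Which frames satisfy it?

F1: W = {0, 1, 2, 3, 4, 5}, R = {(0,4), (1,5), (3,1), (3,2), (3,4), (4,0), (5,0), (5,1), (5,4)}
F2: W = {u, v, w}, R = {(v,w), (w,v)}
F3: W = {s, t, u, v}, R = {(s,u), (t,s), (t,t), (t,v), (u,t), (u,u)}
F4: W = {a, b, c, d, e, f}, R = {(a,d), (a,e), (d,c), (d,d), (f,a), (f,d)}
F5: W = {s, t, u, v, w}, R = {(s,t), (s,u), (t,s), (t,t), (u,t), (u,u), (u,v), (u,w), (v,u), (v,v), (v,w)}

F2

This is the axiom for symmetry; its first-order frame correspondent is forall x forall y (Rxy -> Ryx).
F1: fails — R34 but not R43.
F2: satisfies the condition.
F3: fails — Rtv but not Rvt.
F4: fails — Rdc but not Rcd.
F5: fails — Ruw but not Rwu.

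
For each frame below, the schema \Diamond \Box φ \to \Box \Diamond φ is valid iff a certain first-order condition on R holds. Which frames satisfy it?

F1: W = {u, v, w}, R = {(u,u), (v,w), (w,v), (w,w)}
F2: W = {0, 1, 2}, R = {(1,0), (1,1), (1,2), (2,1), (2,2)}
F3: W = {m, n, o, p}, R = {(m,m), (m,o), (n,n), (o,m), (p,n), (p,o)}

This is the axiom for convergence; its first-order frame correspondent is \forall x \forall y \forall z (Rxy \wedge Rxz \to \exists w (Ryw \wedge Rzw)).
F1: ✓.
F2: fails — R10 and R10 but 0 and 0 have no common successor.
F3: fails — Rpn and Rpo but n and o have no common successor.
Valid on: F1.

F1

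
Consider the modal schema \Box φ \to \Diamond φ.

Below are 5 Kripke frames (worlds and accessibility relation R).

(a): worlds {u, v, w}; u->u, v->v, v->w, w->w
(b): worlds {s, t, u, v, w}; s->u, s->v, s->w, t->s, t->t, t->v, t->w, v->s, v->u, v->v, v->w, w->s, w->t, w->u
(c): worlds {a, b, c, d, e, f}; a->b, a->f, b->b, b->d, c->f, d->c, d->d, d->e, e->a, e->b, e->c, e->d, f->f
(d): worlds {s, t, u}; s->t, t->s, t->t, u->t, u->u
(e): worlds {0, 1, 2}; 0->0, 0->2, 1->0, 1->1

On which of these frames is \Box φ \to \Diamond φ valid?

The schema corresponds to seriality: \forall x \exists y Rxy.
(a): condition met.
(b): fails — world u has no successor.
(c): condition met.
(d): condition met.
(e): fails — world 2 has no successor.

(a), (c), (d)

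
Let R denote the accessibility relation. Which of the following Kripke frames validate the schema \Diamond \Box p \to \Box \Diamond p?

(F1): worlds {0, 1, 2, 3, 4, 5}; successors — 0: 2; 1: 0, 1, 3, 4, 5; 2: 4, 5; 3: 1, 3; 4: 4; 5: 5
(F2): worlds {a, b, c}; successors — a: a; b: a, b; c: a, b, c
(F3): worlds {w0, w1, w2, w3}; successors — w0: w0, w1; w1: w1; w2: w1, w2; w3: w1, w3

(F2), (F3)

The schema corresponds to convergence: \forall x \forall y \forall z (Rxy \wedge Rxz \to \exists w (Ryw \wedge Rzw)).
(F1): fails — R10 and R11 but 0 and 1 have no common successor.
(F2): ✓.
(F3): ✓.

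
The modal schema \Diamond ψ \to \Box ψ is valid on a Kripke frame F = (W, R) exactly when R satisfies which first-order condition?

Suppose ◇ψ→□ψ is valid. Take Rxy, Rxz and set V(ψ)={y}. Then ◇ψ at x, so □ψ at x, so ψ at z, i.e. z=y.
Conversely, on a frame with partial functionality the schema holds at every world under every valuation.
Frame condition: \forall x \forall y \forall z (Rxy \wedge Rxz \to y = z).

partial functionality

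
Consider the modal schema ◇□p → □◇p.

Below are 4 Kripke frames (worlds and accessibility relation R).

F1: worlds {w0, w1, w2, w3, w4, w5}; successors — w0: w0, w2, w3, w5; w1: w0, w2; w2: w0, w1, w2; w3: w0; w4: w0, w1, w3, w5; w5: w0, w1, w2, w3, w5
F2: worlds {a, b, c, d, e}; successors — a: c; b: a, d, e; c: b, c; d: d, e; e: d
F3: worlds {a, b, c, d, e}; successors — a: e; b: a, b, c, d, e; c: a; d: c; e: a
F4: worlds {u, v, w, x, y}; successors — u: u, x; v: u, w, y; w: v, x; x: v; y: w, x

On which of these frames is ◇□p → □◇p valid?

F1

The schema corresponds to convergence: ∀x ∀y ∀z (Rxy ∧ Rxz → ∃w (Ryw ∧ Rzw)).
F1: ✓.
F2: fails — Rba and Rbe but a and e have no common successor.
F3: fails — Rbc and Rba but c and a have no common successor.
F4: fails — Ruu and Rux but u and x have no common successor.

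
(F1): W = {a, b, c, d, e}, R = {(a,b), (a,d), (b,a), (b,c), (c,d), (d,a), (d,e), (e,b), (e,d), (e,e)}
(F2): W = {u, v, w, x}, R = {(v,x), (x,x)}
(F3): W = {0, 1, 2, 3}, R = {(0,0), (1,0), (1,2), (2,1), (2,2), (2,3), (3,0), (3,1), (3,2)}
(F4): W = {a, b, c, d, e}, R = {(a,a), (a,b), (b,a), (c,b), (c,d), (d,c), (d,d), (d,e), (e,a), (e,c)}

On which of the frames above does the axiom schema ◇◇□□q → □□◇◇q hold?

The schema corresponds to a generalized confluence (Geach) condition: ∀x ∀y ∀z ((xR²y ∧ xR²z) → ∃w (yR²w ∧ zR²w)).
(F1): fails — eR²a, eR²b but no w with aR²w and bR²w.
(F2): condition met.
(F3): condition met.
(F4): condition met.
Valid on: (F2), (F3), (F4).

(F2), (F3), (F4)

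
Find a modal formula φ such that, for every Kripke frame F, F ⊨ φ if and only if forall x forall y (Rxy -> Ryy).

A defining formula is □(□ψ → ψ) (the T□ axiom).
Suppose □(□ψ→ψ) is valid. Take Rxy and set V(ψ)={w : Ryw}. Then at y, □ψ holds; since □(□ψ→ψ) at x, □ψ→ψ at y, so ψ at y, i.e. Ryy.

□(□ψ → ψ)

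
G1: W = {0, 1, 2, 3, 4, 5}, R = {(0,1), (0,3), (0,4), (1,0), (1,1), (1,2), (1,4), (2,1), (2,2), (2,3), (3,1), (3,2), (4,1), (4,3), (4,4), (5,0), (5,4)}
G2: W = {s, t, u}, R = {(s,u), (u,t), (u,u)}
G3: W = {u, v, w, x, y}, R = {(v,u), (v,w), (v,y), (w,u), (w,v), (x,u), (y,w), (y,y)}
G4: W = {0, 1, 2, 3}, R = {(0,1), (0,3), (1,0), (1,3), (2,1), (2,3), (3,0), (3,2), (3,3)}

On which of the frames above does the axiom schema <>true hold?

This is the axiom for seriality; its first-order frame correspondent is forall x exists y Rxy.
G1: condition met.
G2: fails — world t has no successor.
G3: fails — world u has no successor.
G4: condition met.
Valid on: G1, G4.

G1, G4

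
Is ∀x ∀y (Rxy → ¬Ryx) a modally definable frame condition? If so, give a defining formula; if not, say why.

Not modally definable

Modal frame validity is preserved under surjective bounded morphisms.
The 5-cycle (worlds 0,1,2,3,4 with 0→1→2→3→4→0) is asymmetric. Mapping every world to a single reflexive point • is a surjective bounded morphism, and the reflexive point is not asymmetric (R•• but asymmetry requires ¬R••).
So no modal formula (or set of formulas) defines exactly the asymmetric frames.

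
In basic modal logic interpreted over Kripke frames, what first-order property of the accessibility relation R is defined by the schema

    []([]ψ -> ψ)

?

shift-reflexivity

This is the T□ axiom.
Its frame correspondent is shift-reflexivity — forall x forall y (Rxy -> Ryy).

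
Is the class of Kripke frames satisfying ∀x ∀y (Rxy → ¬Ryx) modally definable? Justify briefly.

Not modally definable

Modal frame validity is preserved under surjective bounded morphisms.
The 5-cycle (worlds 0,1,2,3,4 with 0→1→2→3→4→0) is asymmetric. Mapping every world to a single reflexive point • is a surjective bounded morphism, and the reflexive point is not asymmetric (R•• but asymmetry requires ¬R••).
So the class is not modally definable.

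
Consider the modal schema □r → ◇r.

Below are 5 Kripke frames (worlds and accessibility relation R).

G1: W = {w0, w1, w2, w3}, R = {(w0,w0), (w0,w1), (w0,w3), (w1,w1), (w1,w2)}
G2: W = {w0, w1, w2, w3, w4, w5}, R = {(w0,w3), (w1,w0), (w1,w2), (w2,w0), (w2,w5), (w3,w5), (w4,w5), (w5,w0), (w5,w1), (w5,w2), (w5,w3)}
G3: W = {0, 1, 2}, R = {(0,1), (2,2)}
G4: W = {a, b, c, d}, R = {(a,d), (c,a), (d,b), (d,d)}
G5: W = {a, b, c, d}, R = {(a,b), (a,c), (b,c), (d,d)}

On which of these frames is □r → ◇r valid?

G2

Frame correspondent (Sahlqvist): ∀x ∃y Rxy — i.e. seriality.
G1: fails — world w2 has no successor.
G2: satisfies the condition.
G3: fails — world 1 has no successor.
G4: fails — world b has no successor.
G5: fails — world c has no successor.
Valid on: G2.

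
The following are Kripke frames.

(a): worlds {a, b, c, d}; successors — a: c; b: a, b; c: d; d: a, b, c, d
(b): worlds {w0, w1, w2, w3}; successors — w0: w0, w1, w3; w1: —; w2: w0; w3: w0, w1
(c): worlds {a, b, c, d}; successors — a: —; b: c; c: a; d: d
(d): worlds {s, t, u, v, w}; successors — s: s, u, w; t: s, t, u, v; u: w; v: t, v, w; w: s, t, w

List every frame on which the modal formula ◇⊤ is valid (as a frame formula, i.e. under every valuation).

(a), (d)

This is the axiom for seriality; its first-order frame correspondent is ∀x ∃y Rxy.
(a): holds.
(b): fails — world w1 has no successor.
(c): fails — world a has no successor.
(d): holds.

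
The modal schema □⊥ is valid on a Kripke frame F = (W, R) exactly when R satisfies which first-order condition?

emptiness of R

□⊥ is valid iff no world has any successor (otherwise □⊥ fails at any world with one).
The converse is a direct semantic check.
Frame condition: ∀x ∀y ¬Rxy.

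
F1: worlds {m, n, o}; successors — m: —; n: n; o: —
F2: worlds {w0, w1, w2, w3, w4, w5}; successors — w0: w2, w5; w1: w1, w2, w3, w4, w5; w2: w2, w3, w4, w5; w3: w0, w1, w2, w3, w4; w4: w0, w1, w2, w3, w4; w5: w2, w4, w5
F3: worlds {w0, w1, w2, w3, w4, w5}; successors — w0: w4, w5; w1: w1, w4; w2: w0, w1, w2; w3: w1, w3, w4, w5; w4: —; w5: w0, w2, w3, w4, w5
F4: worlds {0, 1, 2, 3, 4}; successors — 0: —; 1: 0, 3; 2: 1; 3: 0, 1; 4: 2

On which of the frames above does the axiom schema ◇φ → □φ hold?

This is the axiom for partial functionality; its first-order frame correspondent is ∀x ∀y ∀z (Rxy ∧ Rxz → y = z).
F1: ✓.
F2: fails — w0 sees both w2 and w5.
F3: fails — w0 sees both w4 and w5.
F4: fails — 1 sees both 0 and 3.
Valid on: F1.

F1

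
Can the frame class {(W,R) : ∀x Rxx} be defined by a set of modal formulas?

The condition is reflexivity. A defining modal formula is □p → p.
Suppose □p→p is valid. At any x set V(p)={w : Rxw}. Then □p holds at x, so p holds at x, i.e. Rxx.

Yes — defined by □p → p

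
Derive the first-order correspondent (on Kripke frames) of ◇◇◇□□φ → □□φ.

This is a Sahlqvist (Geach-type) schema ◇^3□^2φ → □^2◇^0φ.
Minimal-valuation argument: fix x; take any y with xR^3y and any z with xR^2z. Set V(φ) to the set of worlds R-reachable from y in exactly 2 steps. Then □^2φ holds at y, so the antecedent holds at x; validity forces ◇^0φ at z, giving a w with zR^0w and yR^2w.
First-order correspondent: ∀x ∀y ∀z ((xR³y ∧ xR²z) → ∃w (yR²w ∧ z = w)).

∀x ∀y ∀z ((xR³y ∧ xR²z) → ∃w (yR²w ∧ z = w))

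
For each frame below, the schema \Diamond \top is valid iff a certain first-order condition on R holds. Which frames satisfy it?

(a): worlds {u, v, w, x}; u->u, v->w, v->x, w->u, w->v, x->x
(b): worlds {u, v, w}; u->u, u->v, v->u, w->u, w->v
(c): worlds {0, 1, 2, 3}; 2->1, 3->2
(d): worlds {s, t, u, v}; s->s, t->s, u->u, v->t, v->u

(a), (b), (d)

Frame correspondent (Sahlqvist): \forall x \exists y Rxy — i.e. seriality.
(a): holds.
(b): holds.
(c): fails — world 0 has no successor.
(d): holds.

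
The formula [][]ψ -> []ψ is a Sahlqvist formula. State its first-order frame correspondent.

Suppose □□ψ→□ψ is valid. Take Rxy and set V(ψ)={w : xR²w}. Then □□ψ at x, so □ψ at x, so ψ at y, i.e. ∃z(Rxz∧Rzy).

density: forall x forall y (Rxy -> exists z (Rxz & Rzy))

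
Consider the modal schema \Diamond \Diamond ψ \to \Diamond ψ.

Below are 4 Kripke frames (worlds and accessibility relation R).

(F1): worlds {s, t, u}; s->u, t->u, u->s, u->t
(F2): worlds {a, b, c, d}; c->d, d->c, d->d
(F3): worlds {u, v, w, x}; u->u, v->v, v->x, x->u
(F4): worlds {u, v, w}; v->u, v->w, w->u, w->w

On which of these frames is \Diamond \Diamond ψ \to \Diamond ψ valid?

This is the axiom for transitivity; its first-order frame correspondent is \forall x \forall y \forall z (Rxy \wedge Ryz \to Rxz).
(F1): fails — Rsu and Rus but not Rss.
(F2): fails — Rcd and Rdc but not Rcc.
(F3): fails — Rvx and Rxu but not Rvu.
(F4): holds.
Valid on: (F4).

(F4)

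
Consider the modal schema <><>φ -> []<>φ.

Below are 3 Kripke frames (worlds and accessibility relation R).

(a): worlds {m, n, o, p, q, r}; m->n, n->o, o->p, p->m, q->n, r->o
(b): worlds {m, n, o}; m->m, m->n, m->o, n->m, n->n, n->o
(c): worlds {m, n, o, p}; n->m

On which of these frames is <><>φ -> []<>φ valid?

The schema corresponds to a generalized confluence (Geach) condition: forall x forall y forall z ((x R^2 y & xRz) -> exists w (y = w & zRw)).
(a): ✓.
(b): fails — mR²m, mRo but no w with m=w and oRw.
(c): ✓.

(a), (c)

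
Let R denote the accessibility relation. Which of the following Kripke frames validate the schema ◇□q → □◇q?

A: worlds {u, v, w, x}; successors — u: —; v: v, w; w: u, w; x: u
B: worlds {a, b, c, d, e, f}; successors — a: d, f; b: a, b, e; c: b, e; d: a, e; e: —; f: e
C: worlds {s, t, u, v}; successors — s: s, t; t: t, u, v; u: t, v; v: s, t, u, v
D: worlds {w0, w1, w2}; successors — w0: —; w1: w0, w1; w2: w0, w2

C

Frame correspondent (Sahlqvist): ∀x ∀y ∀z (Rxy ∧ Rxz → ∃w (Ryw ∧ Rzw)) — i.e. convergence.
A: fails — Rww and Rwu but w and u have no common successor.
B: fails — Rbb and Rba but b and a have no common successor.
C: condition met.
D: fails — Rw1w1 and Rw1w0 but w1 and w0 have no common successor.
Valid on: C.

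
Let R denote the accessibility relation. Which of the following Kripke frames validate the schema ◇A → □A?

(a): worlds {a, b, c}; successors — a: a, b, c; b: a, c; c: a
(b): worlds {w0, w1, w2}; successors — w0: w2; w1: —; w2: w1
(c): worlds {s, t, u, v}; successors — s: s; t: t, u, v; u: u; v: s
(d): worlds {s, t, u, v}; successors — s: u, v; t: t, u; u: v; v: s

This is the axiom for partial functionality; its first-order frame correspondent is ∀x ∀y ∀z (Rxy ∧ Rxz → y = z).
(a): fails — a sees both a and b.
(b): ✓.
(c): fails — t sees both t and u.
(d): fails — s sees both u and v.

(b)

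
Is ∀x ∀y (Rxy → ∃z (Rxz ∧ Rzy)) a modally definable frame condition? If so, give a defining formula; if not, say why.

Yes: it is density, defined by the C4 schema □□p → □p.
Suppose □□p→□p is valid. Take Rxy and set V(p)={w : xR²w}. Then □□p at x, so □p at x, so p at y, i.e. ∃z(Rxz∧Rzy).

Definable; □□p → □p defines it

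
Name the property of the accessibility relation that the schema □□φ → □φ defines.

Suppose □□φ→□φ is valid. Take Rxy and set V(φ)={w : xR²w}. Then □□φ at x, so □φ at x, so φ at y, i.e. ∃z(Rxz∧Rzy).

density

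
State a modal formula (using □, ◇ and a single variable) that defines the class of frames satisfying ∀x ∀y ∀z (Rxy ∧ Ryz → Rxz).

□ψ → □□ψ

A defining formula is □ψ → □□ψ (the 4 axiom).
Suppose □ψ→□□ψ is valid. Take Rxy, Ryz and set V(ψ)={w : Rxw}. Then □ψ at x, so □□ψ at x, so □ψ at y, so ψ at z, i.e. Rxz.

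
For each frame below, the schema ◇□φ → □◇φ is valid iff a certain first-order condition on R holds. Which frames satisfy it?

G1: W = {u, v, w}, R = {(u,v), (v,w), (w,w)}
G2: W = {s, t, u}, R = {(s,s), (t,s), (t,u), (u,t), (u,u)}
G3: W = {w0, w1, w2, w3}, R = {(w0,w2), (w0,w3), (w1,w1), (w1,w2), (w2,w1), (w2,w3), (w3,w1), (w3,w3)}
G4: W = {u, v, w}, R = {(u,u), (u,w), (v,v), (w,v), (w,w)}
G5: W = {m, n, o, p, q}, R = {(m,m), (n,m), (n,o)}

G1, G3, G4

The schema corresponds to convergence: ∀x ∀y ∀z (Rxy ∧ Rxz → ∃w (Ryw ∧ Rzw)).
G1: ✓.
G2: fails — Rts and Rtu but s and u have no common successor.
G3: ✓.
G4: ✓.
G5: fails — Rno and Rno but o and o have no common successor.
Valid on: G1, G3, G4.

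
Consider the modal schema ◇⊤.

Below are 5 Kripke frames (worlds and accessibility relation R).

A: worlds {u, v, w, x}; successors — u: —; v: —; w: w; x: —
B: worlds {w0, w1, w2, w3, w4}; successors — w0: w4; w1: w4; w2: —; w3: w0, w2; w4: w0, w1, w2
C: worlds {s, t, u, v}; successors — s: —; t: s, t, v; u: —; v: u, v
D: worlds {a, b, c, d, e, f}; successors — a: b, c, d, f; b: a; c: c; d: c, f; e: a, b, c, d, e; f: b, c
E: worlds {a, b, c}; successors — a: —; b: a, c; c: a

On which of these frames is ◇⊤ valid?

The schema corresponds to seriality: ∀x ∃y Rxy.
A: fails — world u has no successor.
B: fails — world w2 has no successor.
C: fails — world s has no successor.
D: ✓.
E: fails — world a has no successor.
Valid on: D.

D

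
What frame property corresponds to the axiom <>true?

Seriality

◇⊤ holds at w iff w has a successor, so frame-validity of ◇⊤ is exactly seriality. Equivalently via □r → ◇r:
Suppose □r→◇r is valid. At any x set V(r)=W. Then □r at x, so ◇r at x, so x has a successor.
Conversely, any frame satisfying forall x exists y Rxy validates the schema.
Frame condition: forall x exists y Rxy.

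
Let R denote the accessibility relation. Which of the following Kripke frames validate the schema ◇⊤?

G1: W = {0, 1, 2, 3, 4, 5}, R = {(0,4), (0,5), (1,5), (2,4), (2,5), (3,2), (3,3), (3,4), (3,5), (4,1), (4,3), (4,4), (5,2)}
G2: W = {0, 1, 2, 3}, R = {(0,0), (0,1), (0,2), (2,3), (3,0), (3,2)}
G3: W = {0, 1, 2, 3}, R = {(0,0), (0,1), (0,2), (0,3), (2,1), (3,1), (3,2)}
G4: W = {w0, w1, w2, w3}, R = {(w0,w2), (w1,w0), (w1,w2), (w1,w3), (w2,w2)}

This is the axiom for seriality; its first-order frame correspondent is ∀x ∃y Rxy.
G1: satisfies the condition.
G2: fails — world 1 has no successor.
G3: fails — world 1 has no successor.
G4: fails — world w3 has no successor.
Valid on: G1.

G1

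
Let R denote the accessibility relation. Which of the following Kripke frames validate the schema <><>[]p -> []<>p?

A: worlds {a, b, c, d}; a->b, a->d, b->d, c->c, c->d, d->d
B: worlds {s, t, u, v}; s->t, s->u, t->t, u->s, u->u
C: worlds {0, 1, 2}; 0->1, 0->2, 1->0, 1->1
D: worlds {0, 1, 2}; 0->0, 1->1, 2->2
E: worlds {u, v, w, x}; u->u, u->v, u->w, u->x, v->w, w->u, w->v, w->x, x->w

This is the axiom for a generalized confluence (Geach) condition; its first-order frame correspondent is forall x forall y forall z ((x R^2 y & xRz) -> exists w (yRw & zRw)).
A: holds.
B: fails — sR²t, sRu but no w with tRw and uRw.
C: fails — 0R²0, 0R2 but no w with 0Rw and 2Rw.
D: holds.
E: fails — uR²v, uRw but no t with vRt and wRt.

A, D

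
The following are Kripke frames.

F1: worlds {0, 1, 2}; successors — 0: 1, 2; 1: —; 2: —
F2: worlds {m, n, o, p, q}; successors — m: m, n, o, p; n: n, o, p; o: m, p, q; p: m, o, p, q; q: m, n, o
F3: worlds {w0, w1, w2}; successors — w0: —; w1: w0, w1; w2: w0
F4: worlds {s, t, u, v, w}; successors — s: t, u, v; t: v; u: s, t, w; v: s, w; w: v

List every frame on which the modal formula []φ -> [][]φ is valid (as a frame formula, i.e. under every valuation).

F1, F3

The schema corresponds to transitivity: forall x forall y forall z (Rxy & Ryz -> Rxz).
F1: satisfies the condition.
F2: fails — Rom and Rmo but not Roo.
F3: satisfies the condition.
F4: fails — Rtv and Rvw but not Rtw.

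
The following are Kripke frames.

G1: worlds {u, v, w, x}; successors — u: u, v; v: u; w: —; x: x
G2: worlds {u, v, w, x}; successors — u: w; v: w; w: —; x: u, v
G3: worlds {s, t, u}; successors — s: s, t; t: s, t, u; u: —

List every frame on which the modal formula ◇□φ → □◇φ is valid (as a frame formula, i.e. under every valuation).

This is the axiom for convergence; its first-order frame correspondent is ∀x ∀y ∀z (Rxy ∧ Rxz → ∃w (Ryw ∧ Rzw)).
G1: ✓.
G2: fails — Ruw and Ruw but w and w have no common successor.
G3: fails — Rts and Rtu but s and u have no common successor.
Valid on: G1.

G1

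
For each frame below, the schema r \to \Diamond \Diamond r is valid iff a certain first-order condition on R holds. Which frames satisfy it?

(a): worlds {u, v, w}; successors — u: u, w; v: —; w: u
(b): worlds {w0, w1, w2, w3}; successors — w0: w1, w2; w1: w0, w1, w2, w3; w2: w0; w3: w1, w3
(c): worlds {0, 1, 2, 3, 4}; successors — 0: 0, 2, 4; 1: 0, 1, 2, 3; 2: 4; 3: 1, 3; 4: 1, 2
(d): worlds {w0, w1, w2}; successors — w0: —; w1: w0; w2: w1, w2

(b), (c)

This is the axiom for a generalized confluence (Geach) condition; its first-order frame correspondent is \forall x \exists w (x = w \wedge x R^2 w).
(a): fails — at v but no t with v=t and vR²t.
(b): ✓.
(c): ✓.
(d): fails — at w0 but no w with w0=w and w0R²w.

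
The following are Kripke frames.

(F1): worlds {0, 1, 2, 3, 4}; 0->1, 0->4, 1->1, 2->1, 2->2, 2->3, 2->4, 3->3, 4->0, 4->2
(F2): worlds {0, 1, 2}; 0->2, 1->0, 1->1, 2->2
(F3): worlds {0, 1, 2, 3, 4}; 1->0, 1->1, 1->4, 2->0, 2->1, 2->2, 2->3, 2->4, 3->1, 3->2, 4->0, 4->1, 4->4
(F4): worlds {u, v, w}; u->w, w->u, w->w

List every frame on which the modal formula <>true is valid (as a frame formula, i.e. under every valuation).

Frame correspondent (Sahlqvist): forall x exists y Rxy — i.e. seriality.
(F1): holds.
(F2): holds.
(F3): fails — world 0 has no successor.
(F4): fails — world v has no successor.
Valid on: (F1), (F2).

(F1), (F2)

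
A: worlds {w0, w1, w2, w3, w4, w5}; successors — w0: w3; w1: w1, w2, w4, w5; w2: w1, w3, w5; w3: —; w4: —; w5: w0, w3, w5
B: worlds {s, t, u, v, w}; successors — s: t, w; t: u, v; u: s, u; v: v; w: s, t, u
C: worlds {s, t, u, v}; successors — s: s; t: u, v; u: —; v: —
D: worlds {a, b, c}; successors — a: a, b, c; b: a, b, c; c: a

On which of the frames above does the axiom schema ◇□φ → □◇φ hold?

D

The schema corresponds to convergence: ∀x ∀y ∀z (Rxy ∧ Rxz → ∃w (Ryw ∧ Rzw)).
A: fails — Rw0w3 and Rw0w3 but w3 and w3 have no common successor.
B: fails — Rtv and Rtu but v and u have no common successor.
C: fails — Rtv and Rtv but v and v have no common successor.
D: condition met.
Valid on: D.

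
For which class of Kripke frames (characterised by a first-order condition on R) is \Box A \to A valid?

Reflexivity

Suppose □A→A is valid. At any x set V(A)={w : Rxw}. Then □A holds at x, so A holds at x, i.e. Rxx.
Conversely, any frame satisfying \forall x Rxx validates the schema.
So the correspondent is reflexivity.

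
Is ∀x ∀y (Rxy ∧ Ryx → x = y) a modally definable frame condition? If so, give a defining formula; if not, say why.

Not modally definable

If a class were modally definable it would be closed under surjective bounded morphisms (Goldblatt–Thomason).
The 6-cycle (worlds a,b,c,d,e,f with a→b→c→d→e→f→a) is antisymmetric. Sending even-indexed worlds to a and odd-indexed worlds to b is a surjective bounded morphism onto the two-world frame with a↔b, which is not antisymmetric.
So no modal formula (or set of formulas) defines exactly the antisymmetric frames.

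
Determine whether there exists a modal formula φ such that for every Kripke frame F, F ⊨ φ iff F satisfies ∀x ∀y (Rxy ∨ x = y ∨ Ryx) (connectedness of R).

Not modally definable

Modal frame validity is preserved under disjoint unions.
Take 3 disjoint single-world reflexive frames: each is trivially connected, but their disjoint union has 3 worlds with no edge between distinct components, so it is not connected.
Hence connectedness of R is not modally definable.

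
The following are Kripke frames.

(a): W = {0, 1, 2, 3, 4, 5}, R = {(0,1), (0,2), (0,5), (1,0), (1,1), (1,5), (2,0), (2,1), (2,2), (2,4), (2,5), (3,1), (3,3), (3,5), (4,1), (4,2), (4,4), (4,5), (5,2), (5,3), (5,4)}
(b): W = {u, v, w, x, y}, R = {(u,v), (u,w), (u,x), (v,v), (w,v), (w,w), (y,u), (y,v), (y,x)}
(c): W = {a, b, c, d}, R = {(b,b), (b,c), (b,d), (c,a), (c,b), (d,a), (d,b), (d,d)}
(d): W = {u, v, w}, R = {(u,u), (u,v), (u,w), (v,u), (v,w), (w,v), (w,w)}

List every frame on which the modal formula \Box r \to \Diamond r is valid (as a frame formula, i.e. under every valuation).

The schema corresponds to seriality: \forall x \exists y Rxy.
(a): ✓.
(b): fails — world x has no successor.
(c): fails — world a has no successor.
(d): ✓.
Valid on: (a), (d).

(a), (d)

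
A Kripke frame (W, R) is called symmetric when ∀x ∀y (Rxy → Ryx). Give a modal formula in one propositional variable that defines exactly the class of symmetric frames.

The condition is symmetry. The B schema p → □◇p defines it.
Suppose p→□◇p is valid. Take Rxy and set V(p)={x}. Then p at x, so □◇p at x, so ◇p at y, so some z with Ryz has p; z=x, i.e. Ryx.

p → □◇p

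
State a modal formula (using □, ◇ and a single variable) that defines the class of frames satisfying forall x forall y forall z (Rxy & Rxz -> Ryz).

The condition is the Euclidean property. The 5 schema ◇q → □◇q defines it.
Suppose ◇q→□◇q is valid. Take Rxy, Rxz and set V(q)={y}. Then ◇q at x, so □◇q at x, so ◇q at z, so some w with Rzw has q; w=y, i.e. Rzy. By symmetry of the argument, Ryz.

◇q → □◇q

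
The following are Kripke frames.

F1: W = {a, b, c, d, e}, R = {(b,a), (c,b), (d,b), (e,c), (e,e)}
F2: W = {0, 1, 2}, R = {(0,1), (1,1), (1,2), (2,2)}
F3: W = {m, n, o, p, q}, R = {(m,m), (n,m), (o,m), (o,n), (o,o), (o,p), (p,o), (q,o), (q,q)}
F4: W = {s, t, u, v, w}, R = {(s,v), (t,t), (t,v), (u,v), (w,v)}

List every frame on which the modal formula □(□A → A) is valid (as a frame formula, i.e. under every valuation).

F2

Frame correspondent (Sahlqvist): ∀x ∀y (Rxy → Ryy) — i.e. shift-reflexivity.
F1: fails — Rec but not Rcc.
F2: ✓.
F3: fails — Ron but not Rnn.
F4: fails — Ruv but not Rvv.
Valid on: F2.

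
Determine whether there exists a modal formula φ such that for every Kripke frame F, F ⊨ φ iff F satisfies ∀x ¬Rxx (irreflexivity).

Not modally definable

Any modally definable frame class is closed under surjective bounded morphisms.
The 5-cycle (worlds 0,1,2,3,4 with 0→1→2→3→4→0) is irreflexive, and the map sending every world to a single reflexive point • is a surjective bounded morphism (forth: every edge maps to (•,•); back: every world has a successor). So any modal formula valid on the 5-cycle is also valid on the reflexive point, which is not irreflexive.
So the class is not modally definable.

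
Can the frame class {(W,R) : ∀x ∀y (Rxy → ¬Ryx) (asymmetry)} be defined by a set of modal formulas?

If a class were modally definable it would be closed under surjective bounded morphisms (Goldblatt–Thomason).
The 3-cycle (worlds 0,1,2 with 0→1→2→0) is asymmetric. Mapping every world to a single reflexive point • is a surjective bounded morphism, and the reflexive point is not asymmetric (R•• but asymmetry requires ¬R••).
Hence asymmetry is not modally definable.

Not definable by any modal formula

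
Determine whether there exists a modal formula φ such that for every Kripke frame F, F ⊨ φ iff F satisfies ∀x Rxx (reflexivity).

Yes, by □q → q

Yes: it is reflexivity, defined by the T schema □q → q.
Suppose □q→q is valid. At any x set V(q)={w : Rxw}. Then □q holds at x, so q holds at x, i.e. Rxx.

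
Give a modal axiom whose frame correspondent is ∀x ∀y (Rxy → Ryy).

A defining formula is □(□r → r) (the T□ axiom).
Suppose □(□r→r) is valid. Take Rxy and set V(r)={w : Ryw}. Then at y, □r holds; since □(□r→r) at x, □r→r at y, so r at y, i.e. Ryy.

□(□r → r)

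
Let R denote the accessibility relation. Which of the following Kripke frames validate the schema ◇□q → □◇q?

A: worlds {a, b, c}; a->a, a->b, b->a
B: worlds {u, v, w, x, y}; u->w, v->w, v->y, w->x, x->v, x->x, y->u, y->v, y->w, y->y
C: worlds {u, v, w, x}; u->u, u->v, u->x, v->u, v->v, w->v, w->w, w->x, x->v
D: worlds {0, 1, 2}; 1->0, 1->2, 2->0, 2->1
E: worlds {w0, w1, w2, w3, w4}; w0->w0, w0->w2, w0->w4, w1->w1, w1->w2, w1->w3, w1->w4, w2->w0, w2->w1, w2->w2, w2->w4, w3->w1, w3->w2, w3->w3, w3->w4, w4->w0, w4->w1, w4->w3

A, C, E

Frame correspondent (Sahlqvist): ∀x ∀y ∀z (Rxy ∧ Rxz → ∃w (Ryw ∧ Rzw)) — i.e. convergence.
A: condition met.
B: fails — Rvw and Rvy but w and y have no common successor.
C: condition met.
D: fails — R12 and R10 but 2 and 0 have no common successor.
E: condition met.
Valid on: A, C, E.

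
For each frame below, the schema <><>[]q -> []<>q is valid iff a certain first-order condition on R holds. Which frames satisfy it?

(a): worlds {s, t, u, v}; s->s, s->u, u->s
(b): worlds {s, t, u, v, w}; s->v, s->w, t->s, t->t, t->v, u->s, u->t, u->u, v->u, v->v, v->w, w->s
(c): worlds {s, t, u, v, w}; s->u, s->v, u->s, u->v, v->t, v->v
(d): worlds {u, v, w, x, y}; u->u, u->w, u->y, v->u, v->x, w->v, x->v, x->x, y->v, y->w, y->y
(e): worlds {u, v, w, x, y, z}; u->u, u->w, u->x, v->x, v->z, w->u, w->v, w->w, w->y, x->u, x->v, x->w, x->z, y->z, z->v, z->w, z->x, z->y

(a)

This is the axiom for a generalized confluence (Geach) condition; its first-order frame correspondent is forall x forall y forall z ((x R^2 y & xRz) -> exists w (yRw & zRw)).
(a): holds.
(b): fails — sR²s, sRw but no w* with sRw* and wRw*.
(c): fails — sR²t, sRu but no w* with tRw* and uRw*.
(d): fails — uR²u, uRw but no t with uRt and wRt.
(e): fails — uR²v, uRw but no t with vRt and wRt.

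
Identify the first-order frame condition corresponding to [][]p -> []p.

Suppose □□p→□p is valid. Take Rxy and set V(p)={w : xR²w}. Then □□p at x, so □p at x, so p at y, i.e. ∃z(Rxz∧Rzy).
The converse is a direct semantic check.
Frame condition: forall x forall y (Rxy -> exists z (Rxz & Rzy)).

density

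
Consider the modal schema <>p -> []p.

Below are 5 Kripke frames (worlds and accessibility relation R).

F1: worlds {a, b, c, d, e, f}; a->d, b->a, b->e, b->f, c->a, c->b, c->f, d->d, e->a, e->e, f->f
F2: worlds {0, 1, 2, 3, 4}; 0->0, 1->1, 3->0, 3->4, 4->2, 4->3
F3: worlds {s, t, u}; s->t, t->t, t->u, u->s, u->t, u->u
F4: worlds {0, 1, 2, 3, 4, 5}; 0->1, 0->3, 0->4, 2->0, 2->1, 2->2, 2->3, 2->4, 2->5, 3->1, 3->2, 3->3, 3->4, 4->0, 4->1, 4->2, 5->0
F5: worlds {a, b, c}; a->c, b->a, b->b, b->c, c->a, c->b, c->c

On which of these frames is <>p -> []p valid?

none

This is the axiom for partial functionality; its first-order frame correspondent is forall x forall y forall z (Rxy & Rxz -> y = z).
F1: fails — b sees both a and e.
F2: fails — 3 sees both 0 and 4.
F3: fails — t sees both t and u.
F4: fails — 0 sees both 1 and 3.
F5: fails — b sees both a and b.
Valid on no frame.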